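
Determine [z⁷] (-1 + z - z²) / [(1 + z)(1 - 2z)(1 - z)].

-127

Partial fractions give a closed form: a_n = (-1/2)·(-1)^n + (-1)·2^n + (1/2)·1^n.
At n = 7: a_7 = -127.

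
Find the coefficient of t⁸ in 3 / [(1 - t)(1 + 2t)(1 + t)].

1023

Partial fractions give a closed form: a_n = (1/2)·1^n + (4)·(-2)^n + (-3/2)·(-1)^n.
At n = 8: a_8 = 1023.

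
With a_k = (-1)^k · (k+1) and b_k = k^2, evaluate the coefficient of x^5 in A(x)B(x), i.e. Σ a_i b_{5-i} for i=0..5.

This is [x^5] in the product of the two ordinary generating functions.
Σ = 1·25 − 2·16 + 3·9 − 4·4 + 5·1 − 6·0 = 9.

9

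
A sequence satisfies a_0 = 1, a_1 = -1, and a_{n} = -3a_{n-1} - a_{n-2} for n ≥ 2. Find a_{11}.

The ordinary generating function has denominator 1 + 3y + y^2.
Iterating the recurrence: a_0,…,a_{11} = 1, -1, 2, -5, 13, -34, 89, -233, 610, -1597, 4181, -10946.

-10946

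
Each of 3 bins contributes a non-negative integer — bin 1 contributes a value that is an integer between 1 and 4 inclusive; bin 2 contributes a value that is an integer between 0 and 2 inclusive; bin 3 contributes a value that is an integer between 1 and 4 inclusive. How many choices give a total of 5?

9

The generating function for the choices is (t + t² + t³ + t⁴)·(1 + t + t²)·(t + t² + t³ + t⁴); the count is [t⁵].
(t + t² + t³ + t⁴) has coefficients 0,1,1,1,1 for degrees 0…4.
(1 + t + t²) has coefficients 1,1,1,0,0,0 for degrees 0…5.
Finally multiplying by (t + t² + t³ + t⁴), the product of all factors after the first has coefficients 0,1,2,3,3,2 for degrees 0…5.
[t⁵] = 1·3 + 1·3 + 1·2 + 1·1 = 9.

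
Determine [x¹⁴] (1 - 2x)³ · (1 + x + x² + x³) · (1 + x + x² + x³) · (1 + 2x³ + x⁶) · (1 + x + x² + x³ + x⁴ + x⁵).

-66

(1 - 2x)³ has coefficients 1,-6,12,-8 for degrees 0…3.
(1 + x + x² + x³) has coefficients 1,1,1,1,0,0,0,0,0,0,0,0,0,0,0 for degrees 0…14.
Multiplying by (1 + x + x² + x³) gives running coefficients 1,2,3,4,3,2,1,0,0,0,0,0,0,0,0 for degrees 0…14.
Multiplying by (1 + 2x³ + x⁶) gives running coefficients 1,2,3,6,7,8,10,8,7,6,3,2,1,0,0 for degrees 0…14.
Finally multiplying by (1 + x + x² + x³ + x⁴ + x⁵), the product of all factors after the first has coefficients 1,3,6,12,19,27,36,42,46,46,42,36,27,19,12 for degrees 0…14.
[x¹⁴] = 1·12 − 6·19 + 12·27 − 8·36 = -66.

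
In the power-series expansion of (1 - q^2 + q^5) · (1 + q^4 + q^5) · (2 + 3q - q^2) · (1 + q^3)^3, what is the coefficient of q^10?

-4

(1 - q^2 + q^5) has coefficients 1,0,-1,0,0,1 for degrees 0…5.
(1 + q^4 + q^5) has coefficients 1,0,0,0,1,1,0,0,0,0,0 for degrees 0…10.
Multiplying by (2 + 3q - q^2) gives running coefficients 2,3,-1,0,2,5,2,-1,0,0,0 for degrees 0…10.
Finally multiplying by (1 + q^3)^3, the product of all factors after the first has coefficients 2,3,-1,6,11,2,8,14,12,8,6 for degrees 0…10.
[q^10] = 1·6 − 1·12 + 1·2 = -4.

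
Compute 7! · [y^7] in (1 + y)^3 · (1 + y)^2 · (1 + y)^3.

The EGF product rule gives c_7 = Σ_{k_1+k_2+k_3=7} C(7; k_1,k_2,k_3) · ∏ g_i(k_i), where (1+y)^3 gives the falling factorial (3)_k; (1+y)^2 gives the falling factorial (2)_k; (1+y)^3 gives the falling factorial (3)_k.
g_1(k) for k = 0…7: 1, 3, 6, 6, 0, 0, 0, 0.
g_2(k) for k = 0…7: 1, 2, 2, 0, 0, 0, 0, 0.
g_3(k) for k = 0…7: 1, 3, 6, 6, 0, 0, 0, 0.
First combine the last two factors: h(k) = Σ_j C(k,j)·g_2(j)·g_3(k−j) for k = 0…7: 1, 5, 20, 60, 120, 120, 0, 0.
c_7 = Σ_k C(7,k)·g_1(k)·h(7−k) = 21·6·120 + 35·6·120 = 15120 + 25200 = 40320.

40320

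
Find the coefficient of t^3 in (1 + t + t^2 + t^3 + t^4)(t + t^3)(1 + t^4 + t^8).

(1 + t + t^2 + t^3 + t^4) has coefficients 1,1,1,1 for degrees 0…3.
(t + t^3) has coefficients 0,1,0,1 for degrees 0…3.
Finally multiplying by (1 + t^4 + t^8), the product of all factors after the first has coefficients 0,1,0,1 for degrees 0…3.
[t^3] = 1·1 + 1·0 + 1·1 + 1·0 = 2.

2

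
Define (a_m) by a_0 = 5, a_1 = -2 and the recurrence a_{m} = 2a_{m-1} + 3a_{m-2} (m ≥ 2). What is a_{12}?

The ordinary generating function has denominator 1 - 2y - 3y^2.
Iterating the recurrence: a_0,…,a_{12} = 5, -2, 11, 16, 65, 178, 551, 1636, 4925, 14758, 44291, 132856, 398585.

398585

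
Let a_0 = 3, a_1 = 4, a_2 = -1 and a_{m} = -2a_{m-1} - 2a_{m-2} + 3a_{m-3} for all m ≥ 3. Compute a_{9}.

The ordinary generating function has denominator 1 + 2x + 2x^2 - 3x^3.
Iterating the recurrence: a_0,…,a_{9} = 3, 4, -1, 3, 8, -25, 43, -12, -137, 427.

427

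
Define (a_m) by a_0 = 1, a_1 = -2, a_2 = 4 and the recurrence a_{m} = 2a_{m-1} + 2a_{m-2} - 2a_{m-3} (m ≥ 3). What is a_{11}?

7472

The ordinary generating function has denominator 1 - 2q - 2q^2 + 2q^3.
Iterating the recurrence: a_0,…,a_{11} = 1, -2, 4, 2, 16, 28, 84, 192, 496, 1208, 3024, 7472.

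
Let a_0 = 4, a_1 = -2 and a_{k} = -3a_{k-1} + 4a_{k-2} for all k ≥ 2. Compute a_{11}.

The ordinary generating function has denominator 1 + 3q - 4q^2.
Iterating the recurrence: a_0,…,a_{11} = 4, -2, 22, -74, 310, -1226, 4918, -19658, 78646, -314570, 1258294, -5033162.

-5033162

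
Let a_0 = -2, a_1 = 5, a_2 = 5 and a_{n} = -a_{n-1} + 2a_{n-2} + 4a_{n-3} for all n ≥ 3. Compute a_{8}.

The ordinary generating function has denominator 1 + x - 2x^2 - 4x^3.
Iterating the recurrence: a_0,…,a_{8} = -2, 5, 5, -3, 33, -19, 73, 21, 49.

49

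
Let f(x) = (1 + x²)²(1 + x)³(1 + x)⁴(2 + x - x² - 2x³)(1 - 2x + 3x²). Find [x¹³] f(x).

(1 + x²)² has coefficients 1,0,2,0,1 for degrees 0…4.
(1 + x)³ has coefficients 1,3,3,1,0,0,0,0,0,0,0,0,0,0 for degrees 0…13.
Multiplying by (1 + x)⁴ gives running coefficients 1,7,21,35,35,21,7,1,0,0,0,0,0,0 for degrees 0…13.
Multiplying by (2 + x - x² - 2x³) gives running coefficients 2,15,48,82,70,0,-70,-82,-48,-15,-2,0,0,0 for degrees 0…13.
Finally multiplying by (1 - 2x + 3x²), the product of all factors after the first has coefficients 2,11,24,31,50,106,140,58,-94,-165,-116,-41,-6,0 for degrees 0…13.
[x¹³] = 1·0 + 2·(-41) + 1·(-165) = -247.

-247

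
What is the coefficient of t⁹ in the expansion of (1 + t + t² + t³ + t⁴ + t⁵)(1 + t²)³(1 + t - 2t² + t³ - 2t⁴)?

-13

(1 + t + t² + t³ + t⁴ + t⁵) has coefficients 1,1,1,1,1,1 for degrees 0…5.
(1 + t²)³ has coefficients 1,0,3,0,3,0,1,0,0,0 for degrees 0…9.
Finally multiplying by (1 + t - 2t² + t³ - 2t⁴), the product of all factors after the first has coefficients 1,1,1,4,-5,6,-11,4,-8,1 for degrees 0…9.
[t⁹] = 1·1 + 1·(-8) + 1·4 + 1·(-11) + 1·6 + 1·(-5) = -13.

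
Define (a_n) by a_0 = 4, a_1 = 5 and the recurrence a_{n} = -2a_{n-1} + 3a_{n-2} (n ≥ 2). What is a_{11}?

The ordinary generating function has denominator 1 + 2y - 3y^2.
Iterating the recurrence: a_0,…,a_{11} = 4, 5, 2, 11, -16, 65, -178, 551, -1636, 4925, -14758, 44291.

44291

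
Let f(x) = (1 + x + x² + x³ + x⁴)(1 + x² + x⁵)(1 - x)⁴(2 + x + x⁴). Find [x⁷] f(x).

(1 + x + x² + x³ + x⁴) has coefficients 1,1,1,1,1 for degrees 0…4.
(1 + x² + x⁵) has coefficients 1,0,1,0,0,1,0,0 for degrees 0…7.
Multiplying by (1 - x)⁴ gives running coefficients 1,-4,7,-8,7,-3,-3,6 for degrees 0…7.
Finally multiplying by (2 + x + x⁴), the product of all factors after the first has coefficients 2,-7,10,-9,7,-3,-2,1 for degrees 0…7.
[x⁷] = 1·1 + 1·(-2) + 1·(-3) + 1·7 + 1·(-9) = -6.

-6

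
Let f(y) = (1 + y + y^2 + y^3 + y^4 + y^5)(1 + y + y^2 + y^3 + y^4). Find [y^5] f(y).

(1 + y + y^2 + y^3 + y^4 + y^5) has coefficients 1,1,1,1,1,1 for degrees 0…5.
(1 + y + y^2 + y^3 + y^4) has coefficients 1,1,1,1,1,0 for degrees 0…5.
[y^5] = 1·0 + 1·1 + 1·1 + 1·1 + 1·1 + 1·1 = 5.

5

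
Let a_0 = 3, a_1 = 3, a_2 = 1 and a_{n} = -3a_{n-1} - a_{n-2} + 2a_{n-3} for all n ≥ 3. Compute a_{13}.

-7315

The ordinary generating function has denominator 1 + 3q + q^2 - 2q^3.
Iterating the recurrence: a_0,…,a_{13} = 3, 3, 1, 0, 5, -13, 34, -79, 177, -384, 817, -1713, 3554, -7315.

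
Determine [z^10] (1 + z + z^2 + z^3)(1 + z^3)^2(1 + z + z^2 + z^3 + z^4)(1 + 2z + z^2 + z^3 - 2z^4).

(1 + z + z^2 + z^3) has coefficients 1,1,1,1 for degrees 0…3.
(1 + z^3)^2 has coefficients 1,0,0,2,0,0,1,0,0,0,0 for degrees 0…10.
Multiplying by (1 + z + z^2 + z^3 + z^4) gives running coefficients 1,1,1,3,3,2,3,3,1,1,1 for degrees 0…10.
Finally multiplying by (1 + 2z + z^2 + z^3 - 2z^4), the product of all factors after the first has coefficients 1,3,4,7,9,10,11,8,6,5,1 for degrees 0…10.
[z^10] = 1·1 + 1·5 + 1·6 + 1·8 = 20.

20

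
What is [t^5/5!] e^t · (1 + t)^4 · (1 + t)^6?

63591

The EGF product rule gives c_5 = Σ_{k_1+k_2+k_3=5} C(5; k_1,k_2,k_3) · ∏ g_i(k_i), where e^t gives (1)^k; (1+t)^4 gives the falling factorial (4)_k; (1+t)^6 gives the falling factorial (6)_k.
g_1(k) for k = 0…5: 1, 1, 1, 1, 1, 1.
g_2(k) for k = 0…5: 1, 4, 12, 24, 24, 0.
g_3(k) for k = 0…5: 1, 6, 30, 120, 360, 720.
First combine the last two factors: h(k) = Σ_j C(k,j)·g_2(j)·g_3(k−j) for k = 0…5: 1, 10, 90, 720, 5040, 30240.
c_5 = Σ_k C(5,k)·g_1(k)·h(5−k) = 1·1·30240 + 5·1·5040 + 10·1·720 + 10·1·90 + 5·1·10 + 1·1·1 = 30240 + 25200 + 7200 + 900 + 50 + 1 = 63591.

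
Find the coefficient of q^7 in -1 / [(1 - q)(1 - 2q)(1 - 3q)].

-9330

The denominator gives the recurrence a_n = 6a_(n−1) − 11a_(n−2) + 6a_(n−3) for n ≥ 3; the numerator fixes a_0 = -1, a_1 = -6, a_2 = -25.
Iterating: -1, -6, -25, -90, -301, -966, -3025, -9330, so a_7 = -9330.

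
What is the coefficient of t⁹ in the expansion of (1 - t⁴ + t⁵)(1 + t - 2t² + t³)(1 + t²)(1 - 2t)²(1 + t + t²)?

-14

(1 - t⁴ + t⁵) has coefficients 1,0,0,0,-1,1 for degrees 0…5.
(1 + t - 2t² + t³) has coefficients 1,1,-2,1,0,0,0,0,0,0 for degrees 0…9.
Multiplying by (1 + t²) gives running coefficients 1,1,-1,2,-2,1,0,0,0,0 for degrees 0…9.
Multiplying by (1 - 2t)² gives running coefficients 1,-3,-1,10,-14,17,-12,4,0,0 for degrees 0…9.
Finally multiplying by (1 + t + t²), the product of all factors after the first has coefficients 1,-2,-3,6,-5,13,-9,9,-8,4 for degrees 0…9.
[t⁹] = 1·4 − 1·13 + 1·(-5) = -14.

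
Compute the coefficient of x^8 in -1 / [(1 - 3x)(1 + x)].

The denominator gives the recurrence a_n = 2a_(n−1) + 3a_(n−2) for n ≥ 2; the numerator fixes a_0 = -1, a_1 = -2.
Iterating: -1, -2, -7, -20, -61, -182, -547, -1640, -4921, so a_8 = -4921.

-4921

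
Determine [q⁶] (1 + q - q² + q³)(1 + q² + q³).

1

(1 + q - q² + q³) has coefficients 1,1,-1,1 for degrees 0…3.
(1 + q² + q³) has coefficients 1,0,1,1,0,0,0 for degrees 0…6.
[q⁶] = 1·0 + 1·0 − 1·0 + 1·1 = 1.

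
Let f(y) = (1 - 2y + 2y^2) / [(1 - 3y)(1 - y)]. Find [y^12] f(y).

442867

The denominator gives the recurrence a_n = 4a_(n−1) − 3a_(n−2) for n ≥ 3; the numerator fixes a_0 = 1, a_1 = 2, a_2 = 7.
Iterating: 1, 2, 7, 22, 67, 202, 607, 1822, 5467, 16402, 49207, 147622, 442867, so a_12 = 442867.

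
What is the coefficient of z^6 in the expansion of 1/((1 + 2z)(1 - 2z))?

Partial fractions give a closed form: a_n = (1/2)·(-2)^n + (1/2)·2^n.
At n = 6: a_6 = 64.

64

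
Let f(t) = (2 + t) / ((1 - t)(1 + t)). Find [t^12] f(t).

The denominator gives the recurrence a_n = a_(n−2) for n ≥ 2; the numerator fixes a_0 = 2, a_1 = 1.
Iterating: 2, 1, 2, 1, 2, 1, 2, 1, 2, 1, 2, 1, 2, so a_12 = 2.

2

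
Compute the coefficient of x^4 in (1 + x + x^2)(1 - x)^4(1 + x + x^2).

(1 + x + x^2) has coefficients 1,1,1 for degrees 0…2.
(1 - x)^4 has coefficients 1,-4,6,-4,1 for degrees 0…4.
Finally multiplying by (1 + x + x^2), the product of all factors after the first has coefficients 1,-3,3,-2,3 for degrees 0…4.
[x^4] = 1·3 + 1·(-2) + 1·3 = 4.

4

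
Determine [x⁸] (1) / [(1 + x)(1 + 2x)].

Partial fractions give a closed form: a_n = (-1)·(-1)^n + (2)·(-2)^n.
At n = 8: a_8 = 511.

511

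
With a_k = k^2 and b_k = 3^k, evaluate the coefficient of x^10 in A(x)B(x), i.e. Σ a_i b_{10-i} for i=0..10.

88507

This is [x^10] in the product of the two ordinary generating functions.
Σ = 0·59049 + 1·19683 + 4·6561 + 9·2187 + 16·729 + 25·243 + 36·81 + 49·27 + 64·9 + 81·3 + 100·1 = 88507.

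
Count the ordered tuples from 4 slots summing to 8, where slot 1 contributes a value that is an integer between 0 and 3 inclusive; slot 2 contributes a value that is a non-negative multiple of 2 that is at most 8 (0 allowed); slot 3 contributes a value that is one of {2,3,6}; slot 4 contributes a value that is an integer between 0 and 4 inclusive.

23

The generating function for the choices is (1 + y + y² + y³)·(1 + y² + y⁴ + y⁶ + y⁸)·(y² + y³ + y⁶)·(1 + y + y² + y³ + y⁴); the count is [y⁸].
(1 + y + y² + y³) has coefficients 1,1,1,1 for degrees 0…3.
(1 + y² + y⁴ + y⁶ + y⁸) has coefficients 1,0,1,0,1,0,1,0,1 for degrees 0…8.
Multiplying by (y² + y³ + y⁶) gives running coefficients 0,0,1,1,1,1,2,1,2 for degrees 0…8.
Finally multiplying by (1 + y + y² + y³ + y⁴), the product of all factors after the first has coefficients 0,0,1,2,3,4,6,6,7 for degrees 0…8.
[y⁸] = 1·7 + 1·6 + 1·6 + 1·4 = 23.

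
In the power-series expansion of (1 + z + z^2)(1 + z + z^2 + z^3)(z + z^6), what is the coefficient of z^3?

(1 + z + z^2) has coefficients 1,1,1 for degrees 0…2.
(1 + z + z^2 + z^3) has coefficients 1,1,1,1 for degrees 0…3.
Finally multiplying by (z + z^6), the product of all factors after the first has coefficients 0,1,1,1 for degrees 0…3.
[z^3] = 1·1 + 1·1 + 1·1 = 3.

3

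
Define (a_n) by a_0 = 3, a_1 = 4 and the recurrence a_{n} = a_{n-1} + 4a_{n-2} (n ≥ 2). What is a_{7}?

1504

The ordinary generating function has denominator 1 - x - 4x^2.
Iterating the recurrence: a_0,…,a_{7} = 3, 4, 16, 32, 96, 224, 608, 1504.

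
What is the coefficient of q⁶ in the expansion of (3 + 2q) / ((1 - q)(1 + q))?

Partial fractions give a closed form: a_n = (5/2)·1^n + (1/2)·(-1)^n.
At n = 6: a_6 = 3.

3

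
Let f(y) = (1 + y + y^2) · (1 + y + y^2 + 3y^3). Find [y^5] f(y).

3

(1 + y + y^2) has coefficients 1,1,1 for degrees 0…2.
(1 + y + y^2 + 3y^3) has coefficients 1,1,1,3,0,0 for degrees 0…5.
[y^5] = 1·0 + 1·0 + 1·3 = 3.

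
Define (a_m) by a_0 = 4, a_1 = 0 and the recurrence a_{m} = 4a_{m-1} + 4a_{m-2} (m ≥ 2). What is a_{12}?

The ordinary generating function has denominator 1 - 4z - 4z^2.
Iterating the recurrence: a_0,…,a_{12} = 4, 0, 16, 64, 320, 1536, 7424, 35840, 173056, 835584, 4034560, 19480576, 94060544.

94060544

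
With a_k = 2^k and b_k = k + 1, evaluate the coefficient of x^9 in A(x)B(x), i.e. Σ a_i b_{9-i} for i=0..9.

2036

This is [x^9] in the product of the two ordinary generating functions.
Σ = 1·10 + 2·9 + 4·8 + 8·7 + 16·6 + 32·5 + 64·4 + 128·3 + 256·2 + 512·1 = 2036.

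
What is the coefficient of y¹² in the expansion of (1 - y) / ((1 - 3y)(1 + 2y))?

215034

The denominator gives the recurrence a_n = a_(n−1) + 6a_(n−2) for n ≥ 3; the numerator fixes a_0 = 1, a_1 = 0, a_2 = 6.
Iterating: 1, 0, 6, 6, 42, 78, 330, 798, 2778, 7566, 24234, 69630, 215034, so a_12 = 215034.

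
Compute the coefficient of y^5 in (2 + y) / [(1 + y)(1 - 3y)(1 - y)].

637

Partial fractions give a closed form: a_n = (1/8)·(-1)^n + (21/8)·3^n + (-3/4)·1^n.
At n = 5: a_5 = 637.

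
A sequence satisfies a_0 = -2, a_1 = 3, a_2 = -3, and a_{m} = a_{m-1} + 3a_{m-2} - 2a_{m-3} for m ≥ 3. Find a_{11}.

1147

The ordinary generating function has denominator 1 - y - 3y^2 + 2y^3.
Iterating the recurrence: a_0,…,a_{11} = -2, 3, -3, 10, -5, 31, -4, 99, 25, 330, 207, 1147.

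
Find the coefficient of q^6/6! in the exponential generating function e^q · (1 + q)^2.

The EGF product rule gives c_6 = Σ_{k_1+k_2=6} C(6; k_1,k_2) · ∏ g_i(k_i), where e^q gives (1)^k; (1+q)^2 gives the falling factorial (2)_k.
g_1(k) for k = 0…6: 1, 1, 1, 1, 1, 1, 1.
g_2(k) for k = 0…6: 1, 2, 2, 0, 0, 0, 0.
c_6 = Σ_k C(6,k)·g_1(k)·g_2(6−k) = 15·1·2 + 6·1·2 + 1·1·1 = 30 + 12 + 1 = 43.

43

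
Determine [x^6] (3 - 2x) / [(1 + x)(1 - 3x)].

Partial fractions give a closed form: a_n = (5/4)·(-1)^n + (7/4)·3^n.
At n = 6: a_6 = 1277.

1277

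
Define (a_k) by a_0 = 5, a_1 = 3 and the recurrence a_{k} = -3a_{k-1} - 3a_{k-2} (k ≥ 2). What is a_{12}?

The ordinary generating function has denominator 1 + 3q + 3q^2.
Iterating the recurrence: a_0,…,a_{12} = 5, 3, -24, 63, -117, 162, -135, -81, 648, -1701, 3159, -4374, 3645.

3645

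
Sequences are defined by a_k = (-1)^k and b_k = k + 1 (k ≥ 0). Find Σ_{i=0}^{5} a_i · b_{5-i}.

3

The convolution is the t^5 coefficient of A(t)B(t).
Σ = 1·6 − 1·5 + 1·4 − 1·3 + 1·2 − 1·1 = 3.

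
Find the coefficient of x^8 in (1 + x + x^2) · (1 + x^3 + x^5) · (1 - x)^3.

-2

(1 + x + x^2) has coefficients 1,1,1 for degrees 0…2.
(1 + x^3 + x^5) has coefficients 1,0,0,1,0,1,0,0,0 for degrees 0…8.
Finally multiplying by (1 - x)^3, the product of all factors after the first has coefficients 1,-3,3,0,-3,4,-4,3,-1 for degrees 0…8.
[x^8] = 1·(-1) + 1·3 + 1·(-4) = -2.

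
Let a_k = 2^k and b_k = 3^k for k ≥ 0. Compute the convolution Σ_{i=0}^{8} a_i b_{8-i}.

19171

This is [x^8] in the product of the two ordinary generating functions.
Σ = 1·6561 + 2·2187 + 4·729 + 8·243 + 16·81 + 32·27 + 64·9 + 128·3 + 256·1 = 19171.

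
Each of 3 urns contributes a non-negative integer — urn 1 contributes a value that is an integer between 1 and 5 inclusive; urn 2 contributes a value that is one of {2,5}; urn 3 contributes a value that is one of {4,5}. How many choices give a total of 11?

4

The generating function for the choices is (t + t^2 + t^3 + t^4 + t^5)·(t^2 + t^5)·(t^4 + t^5); the count is [t^11].
(t + t^2 + t^3 + t^4 + t^5) has coefficients 0,1,1,1,1,1 for degrees 0…5.
(t^2 + t^5) has coefficients 0,0,1,0,0,1,0,0,0,0,0,0 for degrees 0…11.
Finally multiplying by (t^4 + t^5), the product of all factors after the first has coefficients 0,0,0,0,0,0,1,1,0,1,1,0 for degrees 0…11.
[t^11] = 1·1 + 1·1 + 1·0 + 1·1 + 1·1 = 4.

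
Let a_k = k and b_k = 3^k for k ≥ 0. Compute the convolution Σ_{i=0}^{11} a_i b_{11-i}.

132854

Write out a_i and b_{11-i} for i = 0,…,11 and sum the products.
Σ = 0·177147 + 1·59049 + 2·19683 + 3·6561 + 4·2187 + 5·729 + 6·243 + 7·81 + 8·27 + 9·9 + 10·3 + 11·1 = 132854.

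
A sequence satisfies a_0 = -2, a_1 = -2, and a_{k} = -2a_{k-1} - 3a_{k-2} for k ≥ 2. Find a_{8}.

190

The ordinary generating function has denominator 1 + 2y + 3y^2.
Iterating the recurrence: a_0,…,a_{8} = -2, -2, 10, -14, -2, 46, -86, 34, 190.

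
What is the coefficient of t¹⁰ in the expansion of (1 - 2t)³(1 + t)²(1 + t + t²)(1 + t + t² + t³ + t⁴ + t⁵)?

(1 - 2t)³ has coefficients 1,-6,12,-8 for degrees 0…3.
(1 + t)² has coefficients 1,2,1,0,0,0,0,0,0,0,0 for degrees 0…10.
Multiplying by (1 + t + t²) gives running coefficients 1,3,4,3,1,0,0,0,0,0,0 for degrees 0…10.
Finally multiplying by (1 + t + t² + t³ + t⁴ + t⁵), the product of all factors after the first has coefficients 1,4,8,11,12,12,11,8,4,1,0 for degrees 0…10.
[t¹⁰] = 1·0 − 6·1 + 12·4 − 8·8 = -22.

-22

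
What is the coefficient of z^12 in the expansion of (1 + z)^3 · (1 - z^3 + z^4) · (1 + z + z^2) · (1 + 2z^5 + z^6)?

(1 + z)^3 has coefficients 1,3,3,1 for degrees 0…3.
(1 - z^3 + z^4) has coefficients 1,0,0,-1,1,0,0,0,0,0,0,0,0 for degrees 0…12.
Multiplying by (1 + z + z^2) gives running coefficients 1,1,1,-1,0,0,1,0,0,0,0,0,0 for degrees 0…12.
Finally multiplying by (1 + 2z^5 + z^6), the product of all factors after the first has coefficients 1,1,1,-1,0,2,4,3,-1,-1,0,2,1 for degrees 0…12.
[z^12] = 1·1 + 3·2 + 3·0 + 1·(-1) = 6.

6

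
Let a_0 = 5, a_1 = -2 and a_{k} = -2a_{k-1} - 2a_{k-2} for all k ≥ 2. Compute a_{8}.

The ordinary generating function has denominator 1 + 2x + 2x^2.
Iterating the recurrence: a_0,…,a_{8} = 5, -2, -6, 16, -20, 8, 24, -64, 80.

80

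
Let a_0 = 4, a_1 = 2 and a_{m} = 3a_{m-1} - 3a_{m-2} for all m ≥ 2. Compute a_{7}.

The ordinary generating function has denominator 1 - 3z + 3z^2.
Iterating the recurrence: a_0,…,a_{7} = 4, 2, -6, -24, -54, -90, -108, -54.

-54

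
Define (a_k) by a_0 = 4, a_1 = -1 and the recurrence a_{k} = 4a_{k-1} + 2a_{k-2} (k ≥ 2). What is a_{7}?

The ordinary generating function has denominator 1 - 4y - 2y^2.
Iterating the recurrence: a_0,…,a_{7} = 4, -1, 4, 14, 64, 284, 1264, 5624.

5624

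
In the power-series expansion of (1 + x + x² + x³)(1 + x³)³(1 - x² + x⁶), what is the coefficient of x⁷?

(1 + x + x² + x³) has coefficients 1,1,1,1 for degrees 0…3.
(1 + x³)³ has coefficients 1,0,0,3,0,0,3,0 for degrees 0…7.
Finally multiplying by (1 - x² + x⁶), the product of all factors after the first has coefficients 1,0,-1,3,0,-3,4,0 for degrees 0…7.
[x⁷] = 1·0 + 1·4 + 1·(-3) + 1·0 = 1.

1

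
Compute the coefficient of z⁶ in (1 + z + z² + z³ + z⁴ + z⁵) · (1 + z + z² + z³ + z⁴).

(1 + z + z² + z³ + z⁴ + z⁵) has coefficients 1,1,1,1,1,1 for degrees 0…5.
(1 + z + z² + z³ + z⁴) has coefficients 1,1,1,1,1,0,0 for degrees 0…6.
[z⁶] = 1·0 + 1·0 + 1·1 + 1·1 + 1·1 + 1·1 = 4.

4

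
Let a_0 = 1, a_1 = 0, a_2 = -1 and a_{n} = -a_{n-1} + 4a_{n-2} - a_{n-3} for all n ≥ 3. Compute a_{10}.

-916

The ordinary generating function has denominator 1 + x - 4x^2 + x^3.
Iterating the recurrence: a_0,…,a_{10} = 1, 0, -1, 0, -4, 5, -21, 45, -134, 335, -916.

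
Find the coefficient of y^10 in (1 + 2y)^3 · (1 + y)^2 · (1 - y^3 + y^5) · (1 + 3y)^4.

-790

(1 + 2y)^3 has coefficients 1,6,12,8 for degrees 0…3.
(1 + y)^2 has coefficients 1,2,1,0,0,0,0,0,0,0,0 for degrees 0…10.
Multiplying by (1 - y^3 + y^5) gives running coefficients 1,2,1,-1,-2,0,2,1,0,0,0 for degrees 0…10.
Finally multiplying by (1 + 3y)^4, the product of all factors after the first has coefficients 1,14,79,227,337,192,-133,-272,-42,270,270 for degrees 0…10.
[y^10] = 1·270 + 6·270 + 12·(-42) + 8·(-272) = -790.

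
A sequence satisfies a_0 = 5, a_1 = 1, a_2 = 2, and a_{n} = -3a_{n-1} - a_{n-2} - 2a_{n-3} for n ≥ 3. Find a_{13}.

-632723

The ordinary generating function has denominator 1 + 3q + q^2 + 2q^3.
Iterating the recurrence: a_0,…,a_{13} = 5, 1, 2, -17, 47, -128, 371, -1079, 3122, -9029, 26123, -75584, 218687, -632723.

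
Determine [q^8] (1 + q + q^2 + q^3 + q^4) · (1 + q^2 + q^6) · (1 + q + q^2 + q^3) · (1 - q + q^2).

(1 + q + q^2 + q^3 + q^4) has coefficients 1,1,1,1,1 for degrees 0…4.
(1 + q^2 + q^6) has coefficients 1,0,1,0,0,0,1,0,0 for degrees 0…8.
Multiplying by (1 + q + q^2 + q^3) gives running coefficients 1,1,2,2,1,1,1,1,1 for degrees 0…8.
Finally multiplying by (1 - q + q^2), the product of all factors after the first has coefficients 1,0,2,1,1,2,1,1,1 for degrees 0…8.
[q^8] = 1·1 + 1·1 + 1·1 + 1·2 + 1·1 = 6.

6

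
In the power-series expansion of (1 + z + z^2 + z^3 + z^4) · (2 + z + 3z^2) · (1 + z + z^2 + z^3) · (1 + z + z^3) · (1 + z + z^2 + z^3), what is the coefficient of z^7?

208

(1 + z + z^2 + z^3 + z^4) has coefficients 1,1,1,1,1 for degrees 0…4.
(2 + z + 3z^2) has coefficients 2,1,3,0,0,0,0,0 for degrees 0…7.
Multiplying by (1 + z + z^2 + z^3) gives running coefficients 2,3,6,6,4,3,0,0 for degrees 0…7.
Multiplying by (1 + z + z^3) gives running coefficients 2,5,9,14,13,13,9,4 for degrees 0…7.
Finally multiplying by (1 + z + z^2 + z^3), the product of all factors after the first has coefficients 2,7,16,30,41,49,49,39 for degrees 0…7.
[z^7] = 1·39 + 1·49 + 1·49 + 1·41 + 1·30 = 208.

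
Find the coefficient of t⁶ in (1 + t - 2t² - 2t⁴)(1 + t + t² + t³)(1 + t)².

(1 + t - 2t² - 2t⁴) has coefficients 1,1,-2,0,-2 for degrees 0…4.
(1 + t + t² + t³) has coefficients 1,1,1,1,0,0,0 for degrees 0…6.
Finally multiplying by (1 + t)², the product of all factors after the first has coefficients 1,3,4,4,3,1,0 for degrees 0…6.
[t⁶] = 1·0 + 1·1 − 2·3 − 2·4 = -13.

-13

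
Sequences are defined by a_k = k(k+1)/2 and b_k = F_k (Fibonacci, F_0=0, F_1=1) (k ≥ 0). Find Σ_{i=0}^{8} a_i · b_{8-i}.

176

This is [x^8] in the product of the two ordinary generating functions.
Σ = 0·21 + 1·13 + 3·8 + 6·5 + 10·3 + 15·2 + 21·1 + 28·1 + 36·0 = 176.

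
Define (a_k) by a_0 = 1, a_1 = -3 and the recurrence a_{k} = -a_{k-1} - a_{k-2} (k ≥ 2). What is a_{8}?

2

The ordinary generating function has denominator 1 + x + x^2.
Iterating the recurrence: a_0,…,a_{8} = 1, -3, 2, 1, -3, 2, 1, -3, 2.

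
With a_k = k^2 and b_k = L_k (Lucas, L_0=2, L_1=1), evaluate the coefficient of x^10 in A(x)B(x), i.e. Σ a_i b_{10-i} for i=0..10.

Write out a_i and b_{10-i} for i = 0,…,10 and sum the products.
Σ = 0·123 + 1·76 + 4·47 + 9·29 + 16·18 + 25·11 + 36·7 + 49·4 + 64·3 + 81·1 + 100·2 = 2009.

2009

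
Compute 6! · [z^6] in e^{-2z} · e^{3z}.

The EGF product rule gives c_6 = Σ_{k_1+k_2=6} C(6; k_1,k_2) · ∏ g_i(k_i), where e^{-2z} gives (-2)^k; e^{3z} gives (3)^k.
g_1(k) for k = 0…6: 1, -2, 4, -8, 16, -32, 64.
g_2(k) for k = 0…6: 1, 3, 9, 27, 81, 243, 729.
c_6 = Σ_k C(6,k)·g_1(k)·g_2(6−k) = 1·1·729 + 6·(-2)·243 + 15·4·81 + 20·(-8)·27 + 15·16·9 + 6·(-32)·3 + 1·64·1 = 729 − 2916 + 4860 − 4320 + 2160 − 576 + 64 = 1.

1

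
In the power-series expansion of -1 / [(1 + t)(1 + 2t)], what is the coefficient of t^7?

255

Partial fractions give a closed form: a_n = (1)·(-1)^n + (-2)·(-2)^n.
At n = 7: a_7 = 255.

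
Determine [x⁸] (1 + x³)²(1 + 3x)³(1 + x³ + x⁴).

99

(1 + x³)² has coefficients 1,0,0,2,0,0,1 for degrees 0…6.
(1 + 3x)³ has coefficients 1,9,27,27,0,0,0,0,0 for degrees 0…8.
Finally multiplying by (1 + x³ + x⁴), the product of all factors after the first has coefficients 1,9,27,28,10,36,54,27,0 for degrees 0…8.
[x⁸] = 1·0 + 2·36 + 1·27 = 99.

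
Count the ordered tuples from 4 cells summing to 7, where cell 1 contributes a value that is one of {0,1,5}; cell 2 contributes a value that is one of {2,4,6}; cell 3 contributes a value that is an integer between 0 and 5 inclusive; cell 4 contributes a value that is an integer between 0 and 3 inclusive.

19

The generating function for the choices is (1 + x + x^5)·(x^2 + x^4 + x^6)·(1 + x + x^2 + x^3 + x^4 + x^5)·(1 + x + x^2 + x^3); the count is [x^7].
(1 + x + x^5) has coefficients 1,1,0,0,0,1 for degrees 0…5.
(x^2 + x^4 + x^6) has coefficients 0,0,1,0,1,0,1,0 for degrees 0…7.
Multiplying by (1 + x + x^2 + x^3 + x^4 + x^5) gives running coefficients 0,0,1,1,2,2,3,3 for degrees 0…7.
Finally multiplying by (1 + x + x^2 + x^3), the product of all factors after the first has coefficients 0,0,1,2,4,6,8,10 for degrees 0…7.
[x^7] = 1·10 + 1·8 + 1·1 = 19.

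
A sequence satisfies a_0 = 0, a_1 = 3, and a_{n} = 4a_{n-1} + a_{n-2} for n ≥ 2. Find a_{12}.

22395528

The ordinary generating function has denominator 1 - 4t - t^2.
Iterating the recurrence: a_0,…,a_{12} = 0, 3, 12, 51, 216, 915, 3876, 16419, 69552, 294627, 1248060, 5286867, 22395528.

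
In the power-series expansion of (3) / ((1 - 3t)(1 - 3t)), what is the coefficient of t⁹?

The denominator gives the recurrence a_n = 6a_(n−1) − 9a_(n−2) for n ≥ 3; the numerator fixes a_0 = 3, a_1 = 18, a_2 = 81.
Iterating: 3, 18, 81, 324, 1215, 4374, 15309, 52488, 177147, 590490, so a_9 = 590490.

590490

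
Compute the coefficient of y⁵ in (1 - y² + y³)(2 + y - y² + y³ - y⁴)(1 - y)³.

(1 - y² + y³) has coefficients 1,0,-1,1 for degrees 0…3.
(2 + y - y² + y³ - y⁴) has coefficients 2,1,-1,1,-1,0 for degrees 0…5.
Finally multiplying by (1 - y)³, the product of all factors after the first has coefficients 2,-5,2,5,-8,7 for degrees 0…5.
[y⁵] = 1·7 − 1·5 + 1·2 = 4.

4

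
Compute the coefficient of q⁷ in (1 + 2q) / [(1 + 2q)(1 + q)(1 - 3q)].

The denominator gives the recurrence a_n = 7a_(n−2) + 6a_(n−3) for n ≥ 3; the numerator fixes a_0 = 1, a_1 = 2, a_2 = 7.
Iterating: 1, 2, 7, 20, 61, 182, 547, 1640, so a_7 = 1640.

1640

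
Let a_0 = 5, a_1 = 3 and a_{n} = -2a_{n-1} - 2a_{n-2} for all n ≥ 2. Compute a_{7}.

The ordinary generating function has denominator 1 + 2t + 2t^2.
Iterating the recurrence: a_0,…,a_{7} = 5, 3, -16, 26, -20, -12, 64, -104.

-104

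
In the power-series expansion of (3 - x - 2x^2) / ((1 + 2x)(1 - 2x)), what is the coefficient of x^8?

The denominator gives the recurrence a_n = 4a_(n−2) for n ≥ 3; the numerator fixes a_0 = 3, a_1 = -1, a_2 = 10.
Iterating: 3, -1, 10, -4, 40, -16, 160, -64, 640, so a_8 = 640.

640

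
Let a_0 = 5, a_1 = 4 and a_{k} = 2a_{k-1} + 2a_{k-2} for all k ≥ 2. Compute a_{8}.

The ordinary generating function has denominator 1 - 2x - 2x^2.
Iterating the recurrence: a_0,…,a_{8} = 5, 4, 18, 44, 124, 336, 920, 2512, 6864.

6864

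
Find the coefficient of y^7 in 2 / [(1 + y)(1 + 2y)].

-510

Partial fractions give a closed form: a_n = (-2)·(-1)^n + (4)·(-2)^n.
At n = 7: a_7 = -510.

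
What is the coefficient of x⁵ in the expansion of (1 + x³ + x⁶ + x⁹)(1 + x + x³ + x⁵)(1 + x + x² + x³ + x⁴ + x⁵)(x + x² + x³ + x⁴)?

13

(1 + x³ + x⁶ + x⁹) has coefficients 1,0,0,1,0,0 for degrees 0…5.
(1 + x + x³ + x⁵) has coefficients 1,1,0,1,0,1 for degrees 0…5.
Multiplying by (1 + x + x² + x³ + x⁴ + x⁵) gives running coefficients 1,2,2,3,3,4 for degrees 0…5.
Finally multiplying by (x + x² + x³ + x⁴), the product of all factors after the first has coefficients 0,1,3,5,8,10 for degrees 0…5.
[x⁵] = 1·10 + 1·3 = 13.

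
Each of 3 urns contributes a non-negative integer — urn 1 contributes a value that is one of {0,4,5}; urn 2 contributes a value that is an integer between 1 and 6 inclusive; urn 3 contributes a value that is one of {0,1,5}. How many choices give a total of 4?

The generating function for the choices is (1 + t⁴ + t⁵)·(t + t² + t³ + t⁴ + t⁵ + t⁶)·(1 + t + t⁵); the count is [t⁴].
(1 + t⁴ + t⁵) has coefficients 1,0,0,0,1 for degrees 0…4.
(t + t² + t³ + t⁴ + t⁵ + t⁶) has coefficients 0,1,1,1,1 for degrees 0…4.
Finally multiplying by (1 + t + t⁵), the product of all factors after the first has coefficients 0,1,2,2,2 for degrees 0…4.
[t⁴] = 1·2 + 1·0 = 2.

2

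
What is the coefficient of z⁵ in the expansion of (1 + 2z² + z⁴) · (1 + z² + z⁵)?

(1 + 2z² + z⁴) has coefficients 1,0,2,0,1 for degrees 0…4.
(1 + z² + z⁵) has coefficients 1,0,1,0,0,1 for degrees 0…5.
[z⁵] = 1·1 + 2·0 + 1·0 = 1.

1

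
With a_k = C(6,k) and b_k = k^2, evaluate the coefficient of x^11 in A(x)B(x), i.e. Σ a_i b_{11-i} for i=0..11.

The convolution is the t^11 coefficient of A(t)B(t).
Σ = 1·121 + 6·100 + 15·81 + 20·64 + 15·49 + 6·36 + 1·25 + 0·16 + 0·9 + 0·4 + 0·1 + 0·0 = 4192.

4192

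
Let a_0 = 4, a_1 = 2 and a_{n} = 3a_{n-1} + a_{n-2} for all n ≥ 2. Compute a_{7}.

3818

The ordinary generating function has denominator 1 - 3z - z^2.
Iterating the recurrence: a_0,…,a_{7} = 4, 2, 10, 32, 106, 350, 1156, 3818.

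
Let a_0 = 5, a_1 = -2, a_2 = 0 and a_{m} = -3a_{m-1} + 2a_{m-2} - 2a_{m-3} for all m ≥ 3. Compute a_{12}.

The ordinary generating function has denominator 1 + 3q - 2q^2 + 2q^3.
Iterating the recurrence: a_0,…,a_{12} = 5, -2, 0, -14, 46, -166, 618, -2278, 8402, -30998, 114354, -421862, 1556290.

1556290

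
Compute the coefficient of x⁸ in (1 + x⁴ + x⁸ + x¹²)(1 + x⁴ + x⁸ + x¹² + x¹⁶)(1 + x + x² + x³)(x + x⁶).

(1 + x⁴ + x⁸ + x¹²) has coefficients 1,0,0,0,1,0,0,0,1 for degrees 0…8.
(1 + x⁴ + x⁸ + x¹² + x¹⁶) has coefficients 1,0,0,0,1,0,0,0,1 for degrees 0…8.
Multiplying by (1 + x + x² + x³) gives running coefficients 1,1,1,1,1,1,1,1,1 for degrees 0…8.
Finally multiplying by (x + x⁶), the product of all factors after the first has coefficients 0,1,1,1,1,1,2,2,2 for degrees 0…8.
[x⁸] = 1·2 + 1·1 + 1·0 = 3.

3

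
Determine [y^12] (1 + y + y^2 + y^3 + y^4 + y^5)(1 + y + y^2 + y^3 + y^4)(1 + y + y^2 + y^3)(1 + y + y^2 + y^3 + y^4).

(1 + y + y^2 + y^3 + y^4 + y^5) has coefficients 1,1,1,1,1,1 for degrees 0…5.
(1 + y + y^2 + y^3 + y^4) has coefficients 1,1,1,1,1,0,0,0,0,0,0,0,0 for degrees 0…12.
Multiplying by (1 + y + y^2 + y^3) gives running coefficients 1,2,3,4,4,3,2,1,0,0,0,0,0 for degrees 0…12.
Finally multiplying by (1 + y + y^2 + y^3 + y^4), the product of all factors after the first has coefficients 1,3,6,10,14,16,16,14,10,6,3,1,0 for degrees 0…12.
[y^12] = 1·0 + 1·1 + 1·3 + 1·6 + 1·10 + 1·14 = 34.

34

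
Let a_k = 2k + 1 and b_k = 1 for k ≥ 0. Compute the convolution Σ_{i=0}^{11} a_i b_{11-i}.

144

Write out a_i and b_{11-i} for i = 0,…,11 and sum the products.
Σ = 1·1 + 3·1 + 5·1 + 7·1 + 9·1 + 11·1 + 13·1 + 15·1 + 17·1 + 19·1 + 21·1 + 23·1 = 144.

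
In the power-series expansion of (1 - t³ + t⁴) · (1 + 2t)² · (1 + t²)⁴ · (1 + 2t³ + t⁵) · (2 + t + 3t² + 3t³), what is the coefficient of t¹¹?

(1 - t³ + t⁴) has coefficients 1,0,0,-1,1 for degrees 0…4.
(1 + 2t)² has coefficients 1,4,4,0,0,0,0,0,0,0,0,0 for degrees 0…11.
Multiplying by (1 + t²)⁴ gives running coefficients 1,4,8,16,22,24,28,16,17,4,4,0 for degrees 0…11.
Multiplying by (1 + 2t³ + t⁵) gives running coefficients 1,4,8,18,30,41,64,68,81,82,60,62 for degrees 0…11.
Finally multiplying by (2 + t + 3t² + 3t³), the product of all factors after the first has coefficients 2,9,23,59,114,190,313,413,545,641,649,673 for degrees 0…11.
[t¹¹] = 1·673 − 1·545 + 1·413 = 541.

541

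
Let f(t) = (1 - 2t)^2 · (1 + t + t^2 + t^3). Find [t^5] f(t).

4

(1 - 2t)^2 has coefficients 1,-4,4 for degrees 0…2.
(1 + t + t^2 + t^3) has coefficients 1,1,1,1,0,0 for degrees 0…5.
[t^5] = 1·0 − 4·0 + 4·1 = 4.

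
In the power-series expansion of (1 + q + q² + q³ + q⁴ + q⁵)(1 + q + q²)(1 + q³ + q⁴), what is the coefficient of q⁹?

(1 + q + q² + q³ + q⁴ + q⁵) has coefficients 1,1,1,1,1,1 for degrees 0…5.
(1 + q + q²) has coefficients 1,1,1,0,0,0,0,0,0,0 for degrees 0…9.
Finally multiplying by (1 + q³ + q⁴), the product of all factors after the first has coefficients 1,1,1,1,2,2,1,0,0,0 for degrees 0…9.
[q⁹] = 1·0 + 1·0 + 1·0 + 1·1 + 1·2 + 1·2 = 5.

5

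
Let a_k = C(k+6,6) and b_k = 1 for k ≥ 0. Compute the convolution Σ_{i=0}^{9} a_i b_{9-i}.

11440

The convolution is the x^9 coefficient of A(x)B(x).
Σ = 1·1 + 7·1 + 28·1 + 84·1 + 210·1 + 462·1 + 924·1 + 1716·1 + 3003·1 + 5005·1 = 11440.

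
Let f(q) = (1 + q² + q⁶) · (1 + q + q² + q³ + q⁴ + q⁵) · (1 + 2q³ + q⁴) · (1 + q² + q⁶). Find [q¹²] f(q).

(1 + q² + q⁶) has coefficients 1,0,1,0,0,0,1 for degrees 0…6.
(1 + q + q² + q³ + q⁴ + q⁵) has coefficients 1,1,1,1,1,1,0,0,0,0,0,0,0 for degrees 0…12.
Multiplying by (1 + 2q³ + q⁴) gives running coefficients 1,1,1,3,4,4,3,3,3,1,0,0,0 for degrees 0…12.
Finally multiplying by (1 + q² + q⁶), the product of all factors after the first has coefficients 1,1,2,4,5,7,8,8,7,7,7,5,3 for degrees 0…12.
[q¹²] = 1·3 + 1·7 + 1·8 = 18.

18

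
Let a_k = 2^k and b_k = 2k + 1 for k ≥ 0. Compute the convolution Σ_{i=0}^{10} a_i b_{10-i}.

The convolution is the x^10 coefficient of A(x)B(x).
Σ = 1·21 + 2·19 + 4·17 + 8·15 + 16·13 + 32·11 + 64·9 + 128·7 + 256·5 + 512·3 + 1024·1 = 6119.

6119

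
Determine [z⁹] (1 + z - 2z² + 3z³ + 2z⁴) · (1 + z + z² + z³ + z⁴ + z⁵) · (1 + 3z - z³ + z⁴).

(1 + z - 2z² + 3z³ + 2z⁴) has coefficients 1,1,-2,3,2 for degrees 0…4.
(1 + z + z² + z³ + z⁴ + z⁵) has coefficients 1,1,1,1,1,1,0,0,0,0 for degrees 0…9.
Finally multiplying by (1 + 3z - z³ + z⁴), the product of all factors after the first has coefficients 1,4,4,3,4,4,3,0,0,1 for degrees 0…9.
[z⁹] = 1·1 + 1·0 − 2·0 + 3·3 + 2·4 = 18.

18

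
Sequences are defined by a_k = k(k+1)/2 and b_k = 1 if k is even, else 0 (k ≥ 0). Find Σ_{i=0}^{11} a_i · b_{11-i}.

The convolution is the x^11 coefficient of A(x)B(x).
Σ = 0·0 + 1·1 + 3·0 + 6·1 + 10·0 + 15·1 + 21·0 + 28·1 + 36·0 + 45·1 + 55·0 + 66·1 = 161.

161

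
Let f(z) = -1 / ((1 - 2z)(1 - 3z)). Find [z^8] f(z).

-19171

Partial fractions give a closed form: a_n = (2)·2^n + (-3)·3^n.
At n = 8: a_8 = -19171.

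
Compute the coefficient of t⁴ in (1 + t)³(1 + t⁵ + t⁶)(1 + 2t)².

(1 + t)³ has coefficients 1,3,3,1 for degrees 0…3.
(1 + t⁵ + t⁶) has coefficients 1,0,0,0,0 for degrees 0…4.
Finally multiplying by (1 + 2t)², the product of all factors after the first has coefficients 1,4,4,0,0 for degrees 0…4.
[t⁴] = 1·0 + 3·0 + 3·4 + 1·4 = 16.

16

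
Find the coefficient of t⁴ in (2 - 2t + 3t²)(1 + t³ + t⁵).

-2

(2 - 2t + 3t²) has coefficients 2,-2,3 for degrees 0…2.
(1 + t³ + t⁵) has coefficients 1,0,0,1,0 for degrees 0…4.
[t⁴] = 2·0 − 2·1 + 3·0 = -2.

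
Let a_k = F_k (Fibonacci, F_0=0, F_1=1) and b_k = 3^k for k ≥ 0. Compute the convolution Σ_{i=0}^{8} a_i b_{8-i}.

3912

The convolution is the t^8 coefficient of A(t)B(t).
Σ = 0·6561 + 1·2187 + 1·729 + 2·243 + 3·81 + 5·27 + 8·9 + 13·3 + 21·1 = 3912.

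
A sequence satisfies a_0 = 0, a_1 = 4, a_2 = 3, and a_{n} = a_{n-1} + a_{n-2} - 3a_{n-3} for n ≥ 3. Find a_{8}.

-40

The ordinary generating function has denominator 1 - z - z^2 + 3z^3.
Iterating the recurrence: a_0,…,a_{8} = 0, 4, 3, 7, -2, -4, -27, -25, -40.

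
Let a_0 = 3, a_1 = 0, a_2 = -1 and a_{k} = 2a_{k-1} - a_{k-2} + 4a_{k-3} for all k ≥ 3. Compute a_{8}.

The ordinary generating function has denominator 1 - 2z + z^2 - 4z^3.
Iterating the recurrence: a_0,…,a_{8} = 3, 0, -1, 10, 21, 28, 75, 206, 449.

449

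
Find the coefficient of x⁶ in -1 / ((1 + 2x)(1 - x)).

-43

Partial fractions give a closed form: a_n = (-2/3)·(-2)^n + (-1/3)·1^n.
At n = 6: a_6 = -43.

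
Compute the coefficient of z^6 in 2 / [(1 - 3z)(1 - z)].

Partial fractions give a closed form: a_n = (3)·3^n + (-1)·1^n.
At n = 6: a_6 = 2186.

2186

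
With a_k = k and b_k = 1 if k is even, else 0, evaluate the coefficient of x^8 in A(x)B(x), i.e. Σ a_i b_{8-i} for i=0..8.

20

This is [x^8] in the product of the two ordinary generating functions.
Σ = 0·1 + 1·0 + 2·1 + 3·0 + 4·1 + 5·0 + 6·1 + 7·0 + 8·1 = 20.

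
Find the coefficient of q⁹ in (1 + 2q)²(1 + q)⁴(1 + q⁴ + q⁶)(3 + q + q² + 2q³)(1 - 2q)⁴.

349

(1 + 2q)² has coefficients 1,4,4 for degrees 0…2.
(1 + q)⁴ has coefficients 1,4,6,4,1,0,0,0,0,0 for degrees 0…9.
Multiplying by (1 + q⁴ + q⁶) gives running coefficients 1,4,6,4,2,4,7,8,7,4 for degrees 0…9.
Multiplying by (3 + q + q² + 2q³) gives running coefficients 3,13,23,24,24,30,35,39,44,41 for degrees 0…9.
Finally multiplying by (1 - 2q)⁴, the product of all factors after the first has coefficients 3,-11,-9,56,16,-114,-29,95,-4,-15 for degrees 0…9.
[q⁹] = 1·(-15) + 4·(-4) + 4·95 = 349.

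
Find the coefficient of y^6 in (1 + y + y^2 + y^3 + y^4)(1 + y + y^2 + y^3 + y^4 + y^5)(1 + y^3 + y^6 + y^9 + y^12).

9

(1 + y + y^2 + y^3 + y^4) has coefficients 1,1,1,1,1 for degrees 0…4.
(1 + y + y^2 + y^3 + y^4 + y^5) has coefficients 1,1,1,1,1,1,0 for degrees 0…6.
Finally multiplying by (1 + y^3 + y^6 + y^9 + y^12), the product of all factors after the first has coefficients 1,1,1,2,2,2,2 for degrees 0…6.
[y^6] = 1·2 + 1·2 + 1·2 + 1·2 + 1·1 = 9.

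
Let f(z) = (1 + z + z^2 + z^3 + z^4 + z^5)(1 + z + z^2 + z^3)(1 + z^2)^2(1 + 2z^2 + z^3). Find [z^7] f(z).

53

(1 + z + z^2 + z^3 + z^4 + z^5) has coefficients 1,1,1,1,1,1 for degrees 0…5.
(1 + z + z^2 + z^3) has coefficients 1,1,1,1,0,0,0,0 for degrees 0…7.
Multiplying by (1 + z^2)^2 gives running coefficients 1,1,3,3,3,3,1,1 for degrees 0…7.
Finally multiplying by (1 + 2z^2 + z^3), the product of all factors after the first has coefficients 1,1,5,6,10,12,10,10 for degrees 0…7.
[z^7] = 1·10 + 1·10 + 1·12 + 1·10 + 1·6 + 1·5 = 53.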